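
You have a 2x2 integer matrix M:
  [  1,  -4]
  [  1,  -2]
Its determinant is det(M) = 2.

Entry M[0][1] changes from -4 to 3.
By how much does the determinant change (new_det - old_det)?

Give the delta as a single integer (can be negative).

Cofactor C_01 = -1
Entry delta = 3 - -4 = 7
Det delta = entry_delta * cofactor = 7 * -1 = -7

Answer: -7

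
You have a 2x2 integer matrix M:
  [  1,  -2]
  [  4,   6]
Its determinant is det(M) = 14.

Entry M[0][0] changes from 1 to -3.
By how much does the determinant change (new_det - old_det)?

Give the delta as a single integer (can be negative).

Cofactor C_00 = 6
Entry delta = -3 - 1 = -4
Det delta = entry_delta * cofactor = -4 * 6 = -24

Answer: -24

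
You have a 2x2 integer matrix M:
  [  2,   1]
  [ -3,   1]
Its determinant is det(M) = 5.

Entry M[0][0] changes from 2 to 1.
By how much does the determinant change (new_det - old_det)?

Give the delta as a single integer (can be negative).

Cofactor C_00 = 1
Entry delta = 1 - 2 = -1
Det delta = entry_delta * cofactor = -1 * 1 = -1

Answer: -1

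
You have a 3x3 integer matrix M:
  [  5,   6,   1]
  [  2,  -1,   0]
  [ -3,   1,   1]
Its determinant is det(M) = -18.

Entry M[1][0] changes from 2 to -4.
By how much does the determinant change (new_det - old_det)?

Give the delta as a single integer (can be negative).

Answer: 30

Derivation:
Cofactor C_10 = -5
Entry delta = -4 - 2 = -6
Det delta = entry_delta * cofactor = -6 * -5 = 30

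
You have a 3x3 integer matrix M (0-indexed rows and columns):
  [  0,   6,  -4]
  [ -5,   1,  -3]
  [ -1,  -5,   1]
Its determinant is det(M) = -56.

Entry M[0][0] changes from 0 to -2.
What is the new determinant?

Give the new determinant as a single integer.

Answer: -28

Derivation:
det is linear in row 0: changing M[0][0] by delta changes det by delta * cofactor(0,0).
Cofactor C_00 = (-1)^(0+0) * minor(0,0) = -14
Entry delta = -2 - 0 = -2
Det delta = -2 * -14 = 28
New det = -56 + 28 = -28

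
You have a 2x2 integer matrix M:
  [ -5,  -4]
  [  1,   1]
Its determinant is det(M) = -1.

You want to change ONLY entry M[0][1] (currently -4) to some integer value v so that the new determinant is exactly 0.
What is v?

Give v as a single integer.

det is linear in entry M[0][1]: det = old_det + (v - -4) * C_01
Cofactor C_01 = -1
Want det = 0: -1 + (v - -4) * -1 = 0
  (v - -4) = 1 / -1 = -1
  v = -4 + (-1) = -5

Answer: -5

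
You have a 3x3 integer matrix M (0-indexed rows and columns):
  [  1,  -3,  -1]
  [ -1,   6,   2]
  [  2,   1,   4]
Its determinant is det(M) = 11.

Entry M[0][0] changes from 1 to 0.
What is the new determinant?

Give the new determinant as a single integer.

det is linear in row 0: changing M[0][0] by delta changes det by delta * cofactor(0,0).
Cofactor C_00 = (-1)^(0+0) * minor(0,0) = 22
Entry delta = 0 - 1 = -1
Det delta = -1 * 22 = -22
New det = 11 + -22 = -11

Answer: -11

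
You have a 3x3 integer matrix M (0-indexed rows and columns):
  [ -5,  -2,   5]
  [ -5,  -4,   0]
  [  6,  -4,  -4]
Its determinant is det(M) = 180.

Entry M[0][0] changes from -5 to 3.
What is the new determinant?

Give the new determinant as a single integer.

Answer: 308

Derivation:
det is linear in row 0: changing M[0][0] by delta changes det by delta * cofactor(0,0).
Cofactor C_00 = (-1)^(0+0) * minor(0,0) = 16
Entry delta = 3 - -5 = 8
Det delta = 8 * 16 = 128
New det = 180 + 128 = 308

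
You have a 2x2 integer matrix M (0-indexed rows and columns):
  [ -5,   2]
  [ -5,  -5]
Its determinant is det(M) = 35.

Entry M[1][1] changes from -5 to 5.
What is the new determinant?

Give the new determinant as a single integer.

det is linear in row 1: changing M[1][1] by delta changes det by delta * cofactor(1,1).
Cofactor C_11 = (-1)^(1+1) * minor(1,1) = -5
Entry delta = 5 - -5 = 10
Det delta = 10 * -5 = -50
New det = 35 + -50 = -15

Answer: -15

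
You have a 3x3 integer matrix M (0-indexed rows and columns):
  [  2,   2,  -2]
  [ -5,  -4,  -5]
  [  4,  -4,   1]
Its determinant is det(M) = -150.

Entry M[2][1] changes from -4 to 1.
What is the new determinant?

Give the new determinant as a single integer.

Answer: -50

Derivation:
det is linear in row 2: changing M[2][1] by delta changes det by delta * cofactor(2,1).
Cofactor C_21 = (-1)^(2+1) * minor(2,1) = 20
Entry delta = 1 - -4 = 5
Det delta = 5 * 20 = 100
New det = -150 + 100 = -50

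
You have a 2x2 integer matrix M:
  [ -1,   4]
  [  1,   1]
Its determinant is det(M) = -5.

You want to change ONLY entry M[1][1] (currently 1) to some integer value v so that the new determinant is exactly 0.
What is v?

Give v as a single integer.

Answer: -4

Derivation:
det is linear in entry M[1][1]: det = old_det + (v - 1) * C_11
Cofactor C_11 = -1
Want det = 0: -5 + (v - 1) * -1 = 0
  (v - 1) = 5 / -1 = -5
  v = 1 + (-5) = -4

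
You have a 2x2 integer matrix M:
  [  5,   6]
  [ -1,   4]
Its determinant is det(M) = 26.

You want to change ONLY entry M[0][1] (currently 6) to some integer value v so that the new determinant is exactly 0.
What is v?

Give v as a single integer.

Answer: -20

Derivation:
det is linear in entry M[0][1]: det = old_det + (v - 6) * C_01
Cofactor C_01 = 1
Want det = 0: 26 + (v - 6) * 1 = 0
  (v - 6) = -26 / 1 = -26
  v = 6 + (-26) = -20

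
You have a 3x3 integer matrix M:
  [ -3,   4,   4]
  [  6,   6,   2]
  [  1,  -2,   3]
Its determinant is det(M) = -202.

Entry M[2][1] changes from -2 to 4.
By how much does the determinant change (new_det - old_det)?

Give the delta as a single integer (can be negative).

Answer: 180

Derivation:
Cofactor C_21 = 30
Entry delta = 4 - -2 = 6
Det delta = entry_delta * cofactor = 6 * 30 = 180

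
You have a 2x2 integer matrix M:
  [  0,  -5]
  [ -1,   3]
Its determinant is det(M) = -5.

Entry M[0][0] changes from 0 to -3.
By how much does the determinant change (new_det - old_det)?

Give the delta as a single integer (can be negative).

Cofactor C_00 = 3
Entry delta = -3 - 0 = -3
Det delta = entry_delta * cofactor = -3 * 3 = -9

Answer: -9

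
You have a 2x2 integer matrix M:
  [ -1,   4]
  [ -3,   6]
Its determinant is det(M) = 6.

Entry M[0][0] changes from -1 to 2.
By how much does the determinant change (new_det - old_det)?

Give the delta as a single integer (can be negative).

Answer: 18

Derivation:
Cofactor C_00 = 6
Entry delta = 2 - -1 = 3
Det delta = entry_delta * cofactor = 3 * 6 = 18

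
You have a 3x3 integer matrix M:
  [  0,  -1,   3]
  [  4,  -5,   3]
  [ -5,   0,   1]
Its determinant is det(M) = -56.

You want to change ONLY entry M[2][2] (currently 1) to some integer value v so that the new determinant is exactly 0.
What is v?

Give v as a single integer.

det is linear in entry M[2][2]: det = old_det + (v - 1) * C_22
Cofactor C_22 = 4
Want det = 0: -56 + (v - 1) * 4 = 0
  (v - 1) = 56 / 4 = 14
  v = 1 + (14) = 15

Answer: 15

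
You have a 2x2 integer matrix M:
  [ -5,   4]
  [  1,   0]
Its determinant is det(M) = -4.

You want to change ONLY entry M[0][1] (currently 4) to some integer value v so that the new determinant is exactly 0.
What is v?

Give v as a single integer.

det is linear in entry M[0][1]: det = old_det + (v - 4) * C_01
Cofactor C_01 = -1
Want det = 0: -4 + (v - 4) * -1 = 0
  (v - 4) = 4 / -1 = -4
  v = 4 + (-4) = 0

Answer: 0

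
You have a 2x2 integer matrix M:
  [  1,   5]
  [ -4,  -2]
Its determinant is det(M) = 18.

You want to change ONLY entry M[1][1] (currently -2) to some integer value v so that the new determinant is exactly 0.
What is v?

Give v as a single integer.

Answer: -20

Derivation:
det is linear in entry M[1][1]: det = old_det + (v - -2) * C_11
Cofactor C_11 = 1
Want det = 0: 18 + (v - -2) * 1 = 0
  (v - -2) = -18 / 1 = -18
  v = -2 + (-18) = -20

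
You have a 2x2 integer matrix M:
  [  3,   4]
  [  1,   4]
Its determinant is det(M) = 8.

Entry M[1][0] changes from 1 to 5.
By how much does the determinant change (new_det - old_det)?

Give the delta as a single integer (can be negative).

Answer: -16

Derivation:
Cofactor C_10 = -4
Entry delta = 5 - 1 = 4
Det delta = entry_delta * cofactor = 4 * -4 = -16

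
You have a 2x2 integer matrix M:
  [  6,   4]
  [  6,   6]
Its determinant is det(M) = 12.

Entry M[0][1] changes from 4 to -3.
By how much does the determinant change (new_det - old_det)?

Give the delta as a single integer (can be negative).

Cofactor C_01 = -6
Entry delta = -3 - 4 = -7
Det delta = entry_delta * cofactor = -7 * -6 = 42

Answer: 42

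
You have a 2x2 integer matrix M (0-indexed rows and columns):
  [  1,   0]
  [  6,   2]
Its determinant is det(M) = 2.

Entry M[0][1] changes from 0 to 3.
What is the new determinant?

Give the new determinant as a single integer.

Answer: -16

Derivation:
det is linear in row 0: changing M[0][1] by delta changes det by delta * cofactor(0,1).
Cofactor C_01 = (-1)^(0+1) * minor(0,1) = -6
Entry delta = 3 - 0 = 3
Det delta = 3 * -6 = -18
New det = 2 + -18 = -16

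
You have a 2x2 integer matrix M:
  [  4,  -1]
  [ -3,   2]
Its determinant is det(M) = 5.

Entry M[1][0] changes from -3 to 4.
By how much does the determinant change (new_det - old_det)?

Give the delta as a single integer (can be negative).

Answer: 7

Derivation:
Cofactor C_10 = 1
Entry delta = 4 - -3 = 7
Det delta = entry_delta * cofactor = 7 * 1 = 7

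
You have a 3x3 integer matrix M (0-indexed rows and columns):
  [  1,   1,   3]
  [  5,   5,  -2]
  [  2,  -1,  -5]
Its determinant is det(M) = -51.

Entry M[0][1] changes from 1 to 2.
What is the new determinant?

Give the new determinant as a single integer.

det is linear in row 0: changing M[0][1] by delta changes det by delta * cofactor(0,1).
Cofactor C_01 = (-1)^(0+1) * minor(0,1) = 21
Entry delta = 2 - 1 = 1
Det delta = 1 * 21 = 21
New det = -51 + 21 = -30

Answer: -30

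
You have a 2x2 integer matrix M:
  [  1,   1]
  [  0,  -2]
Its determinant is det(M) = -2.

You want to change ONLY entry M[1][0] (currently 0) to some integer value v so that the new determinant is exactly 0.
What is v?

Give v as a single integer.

Answer: -2

Derivation:
det is linear in entry M[1][0]: det = old_det + (v - 0) * C_10
Cofactor C_10 = -1
Want det = 0: -2 + (v - 0) * -1 = 0
  (v - 0) = 2 / -1 = -2
  v = 0 + (-2) = -2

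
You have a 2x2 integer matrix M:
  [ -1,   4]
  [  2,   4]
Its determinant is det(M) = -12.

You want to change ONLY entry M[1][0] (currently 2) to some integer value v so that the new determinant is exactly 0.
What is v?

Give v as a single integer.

det is linear in entry M[1][0]: det = old_det + (v - 2) * C_10
Cofactor C_10 = -4
Want det = 0: -12 + (v - 2) * -4 = 0
  (v - 2) = 12 / -4 = -3
  v = 2 + (-3) = -1

Answer: -1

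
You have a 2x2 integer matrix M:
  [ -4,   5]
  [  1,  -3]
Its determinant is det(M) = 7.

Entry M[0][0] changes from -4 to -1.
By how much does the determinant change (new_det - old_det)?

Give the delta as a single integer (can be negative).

Answer: -9

Derivation:
Cofactor C_00 = -3
Entry delta = -1 - -4 = 3
Det delta = entry_delta * cofactor = 3 * -3 = -9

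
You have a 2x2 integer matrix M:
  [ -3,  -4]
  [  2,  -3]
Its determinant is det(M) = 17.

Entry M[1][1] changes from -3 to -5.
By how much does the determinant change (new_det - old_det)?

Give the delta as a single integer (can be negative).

Answer: 6

Derivation:
Cofactor C_11 = -3
Entry delta = -5 - -3 = -2
Det delta = entry_delta * cofactor = -2 * -3 = 6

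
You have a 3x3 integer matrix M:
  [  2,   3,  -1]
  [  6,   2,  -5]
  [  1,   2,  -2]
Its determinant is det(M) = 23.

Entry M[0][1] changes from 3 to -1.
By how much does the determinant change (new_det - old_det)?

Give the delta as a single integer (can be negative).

Answer: -28

Derivation:
Cofactor C_01 = 7
Entry delta = -1 - 3 = -4
Det delta = entry_delta * cofactor = -4 * 7 = -28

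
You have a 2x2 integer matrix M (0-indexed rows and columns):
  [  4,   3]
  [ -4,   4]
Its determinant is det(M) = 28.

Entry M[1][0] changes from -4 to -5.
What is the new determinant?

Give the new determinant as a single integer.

Answer: 31

Derivation:
det is linear in row 1: changing M[1][0] by delta changes det by delta * cofactor(1,0).
Cofactor C_10 = (-1)^(1+0) * minor(1,0) = -3
Entry delta = -5 - -4 = -1
Det delta = -1 * -3 = 3
New det = 28 + 3 = 31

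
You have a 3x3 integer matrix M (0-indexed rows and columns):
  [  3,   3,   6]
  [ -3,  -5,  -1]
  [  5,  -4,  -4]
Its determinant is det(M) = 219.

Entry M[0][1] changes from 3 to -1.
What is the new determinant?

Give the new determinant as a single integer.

det is linear in row 0: changing M[0][1] by delta changes det by delta * cofactor(0,1).
Cofactor C_01 = (-1)^(0+1) * minor(0,1) = -17
Entry delta = -1 - 3 = -4
Det delta = -4 * -17 = 68
New det = 219 + 68 = 287

Answer: 287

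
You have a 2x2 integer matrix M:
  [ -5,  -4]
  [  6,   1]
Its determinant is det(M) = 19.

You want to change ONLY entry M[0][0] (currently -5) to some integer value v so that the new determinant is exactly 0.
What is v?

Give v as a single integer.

Answer: -24

Derivation:
det is linear in entry M[0][0]: det = old_det + (v - -5) * C_00
Cofactor C_00 = 1
Want det = 0: 19 + (v - -5) * 1 = 0
  (v - -5) = -19 / 1 = -19
  v = -5 + (-19) = -24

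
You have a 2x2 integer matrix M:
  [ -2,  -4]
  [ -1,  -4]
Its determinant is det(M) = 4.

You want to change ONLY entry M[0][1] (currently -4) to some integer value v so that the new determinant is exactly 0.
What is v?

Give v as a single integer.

Answer: -8

Derivation:
det is linear in entry M[0][1]: det = old_det + (v - -4) * C_01
Cofactor C_01 = 1
Want det = 0: 4 + (v - -4) * 1 = 0
  (v - -4) = -4 / 1 = -4
  v = -4 + (-4) = -8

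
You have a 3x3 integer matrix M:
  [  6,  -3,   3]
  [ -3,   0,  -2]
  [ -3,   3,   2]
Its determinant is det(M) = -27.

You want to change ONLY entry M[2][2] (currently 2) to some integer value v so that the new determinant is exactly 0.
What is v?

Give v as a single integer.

Answer: -1

Derivation:
det is linear in entry M[2][2]: det = old_det + (v - 2) * C_22
Cofactor C_22 = -9
Want det = 0: -27 + (v - 2) * -9 = 0
  (v - 2) = 27 / -9 = -3
  v = 2 + (-3) = -1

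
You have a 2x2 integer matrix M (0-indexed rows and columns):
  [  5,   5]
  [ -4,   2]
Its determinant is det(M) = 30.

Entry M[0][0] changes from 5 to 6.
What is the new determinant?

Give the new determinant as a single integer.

Answer: 32

Derivation:
det is linear in row 0: changing M[0][0] by delta changes det by delta * cofactor(0,0).
Cofactor C_00 = (-1)^(0+0) * minor(0,0) = 2
Entry delta = 6 - 5 = 1
Det delta = 1 * 2 = 2
New det = 30 + 2 = 32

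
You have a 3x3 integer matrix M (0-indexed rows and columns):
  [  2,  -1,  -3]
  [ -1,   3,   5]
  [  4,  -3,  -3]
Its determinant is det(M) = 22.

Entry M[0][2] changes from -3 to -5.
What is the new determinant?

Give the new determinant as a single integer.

det is linear in row 0: changing M[0][2] by delta changes det by delta * cofactor(0,2).
Cofactor C_02 = (-1)^(0+2) * minor(0,2) = -9
Entry delta = -5 - -3 = -2
Det delta = -2 * -9 = 18
New det = 22 + 18 = 40

Answer: 40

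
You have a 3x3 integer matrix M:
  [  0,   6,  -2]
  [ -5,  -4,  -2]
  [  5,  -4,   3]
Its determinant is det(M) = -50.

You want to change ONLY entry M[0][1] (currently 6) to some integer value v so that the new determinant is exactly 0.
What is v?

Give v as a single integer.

det is linear in entry M[0][1]: det = old_det + (v - 6) * C_01
Cofactor C_01 = 5
Want det = 0: -50 + (v - 6) * 5 = 0
  (v - 6) = 50 / 5 = 10
  v = 6 + (10) = 16

Answer: 16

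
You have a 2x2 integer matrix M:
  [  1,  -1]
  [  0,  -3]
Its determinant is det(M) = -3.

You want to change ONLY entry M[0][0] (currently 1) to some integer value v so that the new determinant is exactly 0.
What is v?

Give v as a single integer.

Answer: 0

Derivation:
det is linear in entry M[0][0]: det = old_det + (v - 1) * C_00
Cofactor C_00 = -3
Want det = 0: -3 + (v - 1) * -3 = 0
  (v - 1) = 3 / -3 = -1
  v = 1 + (-1) = 0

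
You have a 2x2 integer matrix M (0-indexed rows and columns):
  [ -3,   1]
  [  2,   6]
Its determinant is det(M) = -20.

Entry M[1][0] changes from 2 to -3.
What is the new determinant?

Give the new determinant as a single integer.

Answer: -15

Derivation:
det is linear in row 1: changing M[1][0] by delta changes det by delta * cofactor(1,0).
Cofactor C_10 = (-1)^(1+0) * minor(1,0) = -1
Entry delta = -3 - 2 = -5
Det delta = -5 * -1 = 5
New det = -20 + 5 = -15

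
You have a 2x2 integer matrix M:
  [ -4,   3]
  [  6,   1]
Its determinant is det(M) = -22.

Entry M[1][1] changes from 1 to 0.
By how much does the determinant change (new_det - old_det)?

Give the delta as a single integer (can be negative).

Cofactor C_11 = -4
Entry delta = 0 - 1 = -1
Det delta = entry_delta * cofactor = -1 * -4 = 4

Answer: 4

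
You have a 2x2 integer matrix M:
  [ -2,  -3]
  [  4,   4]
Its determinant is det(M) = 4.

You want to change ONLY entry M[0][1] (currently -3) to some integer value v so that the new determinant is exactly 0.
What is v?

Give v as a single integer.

det is linear in entry M[0][1]: det = old_det + (v - -3) * C_01
Cofactor C_01 = -4
Want det = 0: 4 + (v - -3) * -4 = 0
  (v - -3) = -4 / -4 = 1
  v = -3 + (1) = -2

Answer: -2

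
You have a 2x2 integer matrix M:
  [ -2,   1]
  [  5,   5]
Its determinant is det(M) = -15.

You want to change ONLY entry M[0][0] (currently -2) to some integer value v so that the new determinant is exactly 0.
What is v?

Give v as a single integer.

Answer: 1

Derivation:
det is linear in entry M[0][0]: det = old_det + (v - -2) * C_00
Cofactor C_00 = 5
Want det = 0: -15 + (v - -2) * 5 = 0
  (v - -2) = 15 / 5 = 3
  v = -2 + (3) = 1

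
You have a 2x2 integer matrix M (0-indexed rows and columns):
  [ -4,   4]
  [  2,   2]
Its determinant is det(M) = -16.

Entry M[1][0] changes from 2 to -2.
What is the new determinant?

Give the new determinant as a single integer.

det is linear in row 1: changing M[1][0] by delta changes det by delta * cofactor(1,0).
Cofactor C_10 = (-1)^(1+0) * minor(1,0) = -4
Entry delta = -2 - 2 = -4
Det delta = -4 * -4 = 16
New det = -16 + 16 = 0

Answer: 0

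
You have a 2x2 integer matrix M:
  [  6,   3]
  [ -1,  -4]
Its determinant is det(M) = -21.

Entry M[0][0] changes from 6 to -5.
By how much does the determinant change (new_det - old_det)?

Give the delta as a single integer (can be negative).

Answer: 44

Derivation:
Cofactor C_00 = -4
Entry delta = -5 - 6 = -11
Det delta = entry_delta * cofactor = -11 * -4 = 44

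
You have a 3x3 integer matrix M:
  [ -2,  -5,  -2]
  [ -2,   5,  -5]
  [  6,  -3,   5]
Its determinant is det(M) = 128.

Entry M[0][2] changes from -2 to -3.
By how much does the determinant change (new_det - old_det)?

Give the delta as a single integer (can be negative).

Answer: 24

Derivation:
Cofactor C_02 = -24
Entry delta = -3 - -2 = -1
Det delta = entry_delta * cofactor = -1 * -24 = 24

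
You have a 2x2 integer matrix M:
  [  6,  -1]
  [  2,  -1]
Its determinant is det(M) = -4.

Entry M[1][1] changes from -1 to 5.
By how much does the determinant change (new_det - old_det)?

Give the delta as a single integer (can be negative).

Answer: 36

Derivation:
Cofactor C_11 = 6
Entry delta = 5 - -1 = 6
Det delta = entry_delta * cofactor = 6 * 6 = 36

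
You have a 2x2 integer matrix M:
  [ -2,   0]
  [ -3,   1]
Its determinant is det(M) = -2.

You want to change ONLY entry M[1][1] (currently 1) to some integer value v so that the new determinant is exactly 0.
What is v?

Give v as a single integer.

Answer: 0

Derivation:
det is linear in entry M[1][1]: det = old_det + (v - 1) * C_11
Cofactor C_11 = -2
Want det = 0: -2 + (v - 1) * -2 = 0
  (v - 1) = 2 / -2 = -1
  v = 1 + (-1) = 0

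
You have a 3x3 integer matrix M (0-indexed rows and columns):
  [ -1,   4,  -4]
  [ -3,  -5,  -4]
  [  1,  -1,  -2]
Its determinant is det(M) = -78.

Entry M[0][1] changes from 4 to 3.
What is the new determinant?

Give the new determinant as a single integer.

det is linear in row 0: changing M[0][1] by delta changes det by delta * cofactor(0,1).
Cofactor C_01 = (-1)^(0+1) * minor(0,1) = -10
Entry delta = 3 - 4 = -1
Det delta = -1 * -10 = 10
New det = -78 + 10 = -68

Answer: -68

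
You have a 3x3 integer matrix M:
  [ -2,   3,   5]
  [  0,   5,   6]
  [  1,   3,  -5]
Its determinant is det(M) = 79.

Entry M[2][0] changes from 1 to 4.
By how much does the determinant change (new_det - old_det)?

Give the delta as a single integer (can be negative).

Cofactor C_20 = -7
Entry delta = 4 - 1 = 3
Det delta = entry_delta * cofactor = 3 * -7 = -21

Answer: -21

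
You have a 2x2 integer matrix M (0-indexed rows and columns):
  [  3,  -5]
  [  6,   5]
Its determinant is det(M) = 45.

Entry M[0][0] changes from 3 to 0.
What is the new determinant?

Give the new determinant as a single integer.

det is linear in row 0: changing M[0][0] by delta changes det by delta * cofactor(0,0).
Cofactor C_00 = (-1)^(0+0) * minor(0,0) = 5
Entry delta = 0 - 3 = -3
Det delta = -3 * 5 = -15
New det = 45 + -15 = 30

Answer: 30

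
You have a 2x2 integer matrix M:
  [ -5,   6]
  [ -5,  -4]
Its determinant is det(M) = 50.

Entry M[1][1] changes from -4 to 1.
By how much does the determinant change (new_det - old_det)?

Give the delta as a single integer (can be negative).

Cofactor C_11 = -5
Entry delta = 1 - -4 = 5
Det delta = entry_delta * cofactor = 5 * -5 = -25

Answer: -25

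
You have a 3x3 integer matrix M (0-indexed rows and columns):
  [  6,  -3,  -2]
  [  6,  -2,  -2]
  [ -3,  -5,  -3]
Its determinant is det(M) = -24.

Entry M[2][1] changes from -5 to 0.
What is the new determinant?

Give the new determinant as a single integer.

det is linear in row 2: changing M[2][1] by delta changes det by delta * cofactor(2,1).
Cofactor C_21 = (-1)^(2+1) * minor(2,1) = 0
Entry delta = 0 - -5 = 5
Det delta = 5 * 0 = 0
New det = -24 + 0 = -24

Answer: -24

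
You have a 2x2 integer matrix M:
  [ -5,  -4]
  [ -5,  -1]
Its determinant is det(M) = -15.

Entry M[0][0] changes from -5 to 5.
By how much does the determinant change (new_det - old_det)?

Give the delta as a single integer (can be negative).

Answer: -10

Derivation:
Cofactor C_00 = -1
Entry delta = 5 - -5 = 10
Det delta = entry_delta * cofactor = 10 * -1 = -10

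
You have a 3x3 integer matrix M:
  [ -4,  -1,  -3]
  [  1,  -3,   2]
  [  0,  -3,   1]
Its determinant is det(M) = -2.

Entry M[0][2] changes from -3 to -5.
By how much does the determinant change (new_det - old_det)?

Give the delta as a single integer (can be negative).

Cofactor C_02 = -3
Entry delta = -5 - -3 = -2
Det delta = entry_delta * cofactor = -2 * -3 = 6

Answer: 6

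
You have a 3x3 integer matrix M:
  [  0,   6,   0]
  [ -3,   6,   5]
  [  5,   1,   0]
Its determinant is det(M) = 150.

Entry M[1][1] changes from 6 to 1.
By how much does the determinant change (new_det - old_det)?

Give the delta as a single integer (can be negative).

Answer: 0

Derivation:
Cofactor C_11 = 0
Entry delta = 1 - 6 = -5
Det delta = entry_delta * cofactor = -5 * 0 = 0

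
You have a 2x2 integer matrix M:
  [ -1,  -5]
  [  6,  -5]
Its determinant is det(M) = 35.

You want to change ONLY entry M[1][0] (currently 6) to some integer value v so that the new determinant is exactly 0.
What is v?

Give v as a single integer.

det is linear in entry M[1][0]: det = old_det + (v - 6) * C_10
Cofactor C_10 = 5
Want det = 0: 35 + (v - 6) * 5 = 0
  (v - 6) = -35 / 5 = -7
  v = 6 + (-7) = -1

Answer: -1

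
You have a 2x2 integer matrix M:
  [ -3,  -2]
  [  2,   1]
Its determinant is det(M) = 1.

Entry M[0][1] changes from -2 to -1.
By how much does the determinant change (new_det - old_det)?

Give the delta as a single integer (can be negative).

Cofactor C_01 = -2
Entry delta = -1 - -2 = 1
Det delta = entry_delta * cofactor = 1 * -2 = -2

Answer: -2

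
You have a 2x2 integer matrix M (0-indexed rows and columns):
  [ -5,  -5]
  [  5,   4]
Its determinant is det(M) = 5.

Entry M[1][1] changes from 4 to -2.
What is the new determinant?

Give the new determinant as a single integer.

det is linear in row 1: changing M[1][1] by delta changes det by delta * cofactor(1,1).
Cofactor C_11 = (-1)^(1+1) * minor(1,1) = -5
Entry delta = -2 - 4 = -6
Det delta = -6 * -5 = 30
New det = 5 + 30 = 35

Answer: 35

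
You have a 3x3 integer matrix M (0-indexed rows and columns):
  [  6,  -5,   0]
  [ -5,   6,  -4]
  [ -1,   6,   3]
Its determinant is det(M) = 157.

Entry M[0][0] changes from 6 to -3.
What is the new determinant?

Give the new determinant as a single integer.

Answer: -221

Derivation:
det is linear in row 0: changing M[0][0] by delta changes det by delta * cofactor(0,0).
Cofactor C_00 = (-1)^(0+0) * minor(0,0) = 42
Entry delta = -3 - 6 = -9
Det delta = -9 * 42 = -378
New det = 157 + -378 = -221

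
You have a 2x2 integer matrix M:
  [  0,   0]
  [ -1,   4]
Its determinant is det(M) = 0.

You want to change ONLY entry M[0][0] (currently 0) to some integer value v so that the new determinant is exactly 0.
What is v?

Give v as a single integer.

Answer: 0

Derivation:
det is linear in entry M[0][0]: det = old_det + (v - 0) * C_00
Cofactor C_00 = 4
Want det = 0: 0 + (v - 0) * 4 = 0
  (v - 0) = 0 / 4 = 0
  v = 0 + (0) = 0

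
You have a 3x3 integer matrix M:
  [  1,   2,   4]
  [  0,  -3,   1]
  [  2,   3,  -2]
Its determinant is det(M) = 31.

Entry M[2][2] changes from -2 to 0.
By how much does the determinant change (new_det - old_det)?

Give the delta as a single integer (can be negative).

Cofactor C_22 = -3
Entry delta = 0 - -2 = 2
Det delta = entry_delta * cofactor = 2 * -3 = -6

Answer: -6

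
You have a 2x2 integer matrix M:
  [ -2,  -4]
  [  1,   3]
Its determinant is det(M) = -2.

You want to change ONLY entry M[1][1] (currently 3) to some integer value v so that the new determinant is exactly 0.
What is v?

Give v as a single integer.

det is linear in entry M[1][1]: det = old_det + (v - 3) * C_11
Cofactor C_11 = -2
Want det = 0: -2 + (v - 3) * -2 = 0
  (v - 3) = 2 / -2 = -1
  v = 3 + (-1) = 2

Answer: 2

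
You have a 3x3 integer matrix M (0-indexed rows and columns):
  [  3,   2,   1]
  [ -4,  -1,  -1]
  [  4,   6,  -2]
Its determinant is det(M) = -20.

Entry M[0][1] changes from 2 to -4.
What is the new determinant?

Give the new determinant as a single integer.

Answer: 52

Derivation:
det is linear in row 0: changing M[0][1] by delta changes det by delta * cofactor(0,1).
Cofactor C_01 = (-1)^(0+1) * minor(0,1) = -12
Entry delta = -4 - 2 = -6
Det delta = -6 * -12 = 72
New det = -20 + 72 = 52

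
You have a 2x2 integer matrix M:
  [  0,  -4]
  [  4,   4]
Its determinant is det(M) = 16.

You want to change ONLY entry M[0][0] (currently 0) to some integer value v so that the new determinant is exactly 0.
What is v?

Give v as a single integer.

det is linear in entry M[0][0]: det = old_det + (v - 0) * C_00
Cofactor C_00 = 4
Want det = 0: 16 + (v - 0) * 4 = 0
  (v - 0) = -16 / 4 = -4
  v = 0 + (-4) = -4

Answer: -4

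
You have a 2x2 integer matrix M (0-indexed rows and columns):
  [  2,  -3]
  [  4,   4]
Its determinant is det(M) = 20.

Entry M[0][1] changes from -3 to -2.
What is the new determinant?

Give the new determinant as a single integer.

Answer: 16

Derivation:
det is linear in row 0: changing M[0][1] by delta changes det by delta * cofactor(0,1).
Cofactor C_01 = (-1)^(0+1) * minor(0,1) = -4
Entry delta = -2 - -3 = 1
Det delta = 1 * -4 = -4
New det = 20 + -4 = 16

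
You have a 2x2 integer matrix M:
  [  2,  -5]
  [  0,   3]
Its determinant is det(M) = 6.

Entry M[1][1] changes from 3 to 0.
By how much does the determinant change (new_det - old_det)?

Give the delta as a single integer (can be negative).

Cofactor C_11 = 2
Entry delta = 0 - 3 = -3
Det delta = entry_delta * cofactor = -3 * 2 = -6

Answer: -6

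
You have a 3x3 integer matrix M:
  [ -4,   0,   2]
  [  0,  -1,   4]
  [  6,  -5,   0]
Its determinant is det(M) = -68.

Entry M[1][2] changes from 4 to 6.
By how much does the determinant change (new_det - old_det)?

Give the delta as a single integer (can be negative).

Answer: -40

Derivation:
Cofactor C_12 = -20
Entry delta = 6 - 4 = 2
Det delta = entry_delta * cofactor = 2 * -20 = -40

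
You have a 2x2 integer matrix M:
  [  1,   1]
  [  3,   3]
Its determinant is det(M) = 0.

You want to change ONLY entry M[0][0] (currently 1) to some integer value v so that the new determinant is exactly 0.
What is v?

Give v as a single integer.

Answer: 1

Derivation:
det is linear in entry M[0][0]: det = old_det + (v - 1) * C_00
Cofactor C_00 = 3
Want det = 0: 0 + (v - 1) * 3 = 0
  (v - 1) = 0 / 3 = 0
  v = 1 + (0) = 1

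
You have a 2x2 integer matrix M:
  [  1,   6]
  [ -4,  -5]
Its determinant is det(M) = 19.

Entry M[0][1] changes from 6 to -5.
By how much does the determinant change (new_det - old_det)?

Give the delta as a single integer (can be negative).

Cofactor C_01 = 4
Entry delta = -5 - 6 = -11
Det delta = entry_delta * cofactor = -11 * 4 = -44

Answer: -44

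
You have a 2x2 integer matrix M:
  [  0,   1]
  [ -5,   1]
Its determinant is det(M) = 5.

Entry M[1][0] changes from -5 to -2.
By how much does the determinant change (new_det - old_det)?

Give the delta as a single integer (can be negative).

Cofactor C_10 = -1
Entry delta = -2 - -5 = 3
Det delta = entry_delta * cofactor = 3 * -1 = -3

Answer: -3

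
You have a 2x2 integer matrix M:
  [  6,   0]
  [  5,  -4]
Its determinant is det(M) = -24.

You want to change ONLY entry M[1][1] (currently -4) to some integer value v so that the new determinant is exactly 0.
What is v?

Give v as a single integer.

Answer: 0

Derivation:
det is linear in entry M[1][1]: det = old_det + (v - -4) * C_11
Cofactor C_11 = 6
Want det = 0: -24 + (v - -4) * 6 = 0
  (v - -4) = 24 / 6 = 4
  v = -4 + (4) = 0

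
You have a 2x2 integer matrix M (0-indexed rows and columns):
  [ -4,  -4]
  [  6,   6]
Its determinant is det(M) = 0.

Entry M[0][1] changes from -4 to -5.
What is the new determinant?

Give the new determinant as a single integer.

Answer: 6

Derivation:
det is linear in row 0: changing M[0][1] by delta changes det by delta * cofactor(0,1).
Cofactor C_01 = (-1)^(0+1) * minor(0,1) = -6
Entry delta = -5 - -4 = -1
Det delta = -1 * -6 = 6
New det = 0 + 6 = 6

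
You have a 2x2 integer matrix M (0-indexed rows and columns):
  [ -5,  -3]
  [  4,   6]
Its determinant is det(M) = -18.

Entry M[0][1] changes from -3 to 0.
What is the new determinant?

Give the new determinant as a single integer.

det is linear in row 0: changing M[0][1] by delta changes det by delta * cofactor(0,1).
Cofactor C_01 = (-1)^(0+1) * minor(0,1) = -4
Entry delta = 0 - -3 = 3
Det delta = 3 * -4 = -12
New det = -18 + -12 = -30

Answer: -30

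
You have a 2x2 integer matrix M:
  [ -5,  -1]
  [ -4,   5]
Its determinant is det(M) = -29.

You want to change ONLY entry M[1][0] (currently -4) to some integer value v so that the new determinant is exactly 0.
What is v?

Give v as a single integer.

Answer: 25

Derivation:
det is linear in entry M[1][0]: det = old_det + (v - -4) * C_10
Cofactor C_10 = 1
Want det = 0: -29 + (v - -4) * 1 = 0
  (v - -4) = 29 / 1 = 29
  v = -4 + (29) = 25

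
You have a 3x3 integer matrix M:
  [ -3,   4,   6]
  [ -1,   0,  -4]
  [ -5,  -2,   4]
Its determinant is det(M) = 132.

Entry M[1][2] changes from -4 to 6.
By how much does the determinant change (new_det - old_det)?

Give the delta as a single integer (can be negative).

Answer: -260

Derivation:
Cofactor C_12 = -26
Entry delta = 6 - -4 = 10
Det delta = entry_delta * cofactor = 10 * -26 = -260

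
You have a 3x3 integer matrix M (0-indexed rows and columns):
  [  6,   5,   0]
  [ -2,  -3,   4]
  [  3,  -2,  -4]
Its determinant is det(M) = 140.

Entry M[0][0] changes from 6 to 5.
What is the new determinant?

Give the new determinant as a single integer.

det is linear in row 0: changing M[0][0] by delta changes det by delta * cofactor(0,0).
Cofactor C_00 = (-1)^(0+0) * minor(0,0) = 20
Entry delta = 5 - 6 = -1
Det delta = -1 * 20 = -20
New det = 140 + -20 = 120

Answer: 120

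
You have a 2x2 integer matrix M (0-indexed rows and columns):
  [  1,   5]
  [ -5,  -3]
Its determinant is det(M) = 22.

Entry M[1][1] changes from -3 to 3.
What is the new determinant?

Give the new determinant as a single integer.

det is linear in row 1: changing M[1][1] by delta changes det by delta * cofactor(1,1).
Cofactor C_11 = (-1)^(1+1) * minor(1,1) = 1
Entry delta = 3 - -3 = 6
Det delta = 6 * 1 = 6
New det = 22 + 6 = 28

Answer: 28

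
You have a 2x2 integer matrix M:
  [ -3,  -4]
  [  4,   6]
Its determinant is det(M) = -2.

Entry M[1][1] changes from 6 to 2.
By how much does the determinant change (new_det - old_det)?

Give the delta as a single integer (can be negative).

Answer: 12

Derivation:
Cofactor C_11 = -3
Entry delta = 2 - 6 = -4
Det delta = entry_delta * cofactor = -4 * -3 = 12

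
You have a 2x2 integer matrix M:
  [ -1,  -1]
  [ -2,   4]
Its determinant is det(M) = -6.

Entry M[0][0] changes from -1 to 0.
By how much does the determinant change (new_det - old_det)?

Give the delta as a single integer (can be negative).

Answer: 4

Derivation:
Cofactor C_00 = 4
Entry delta = 0 - -1 = 1
Det delta = entry_delta * cofactor = 1 * 4 = 4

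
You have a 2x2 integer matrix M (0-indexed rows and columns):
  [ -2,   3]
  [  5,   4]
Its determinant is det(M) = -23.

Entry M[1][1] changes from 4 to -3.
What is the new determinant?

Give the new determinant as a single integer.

Answer: -9

Derivation:
det is linear in row 1: changing M[1][1] by delta changes det by delta * cofactor(1,1).
Cofactor C_11 = (-1)^(1+1) * minor(1,1) = -2
Entry delta = -3 - 4 = -7
Det delta = -7 * -2 = 14
New det = -23 + 14 = -9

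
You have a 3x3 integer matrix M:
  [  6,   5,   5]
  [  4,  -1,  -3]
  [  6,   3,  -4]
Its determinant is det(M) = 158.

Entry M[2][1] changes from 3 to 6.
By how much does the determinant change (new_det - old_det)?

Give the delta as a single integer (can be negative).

Answer: 114

Derivation:
Cofactor C_21 = 38
Entry delta = 6 - 3 = 3
Det delta = entry_delta * cofactor = 3 * 38 = 114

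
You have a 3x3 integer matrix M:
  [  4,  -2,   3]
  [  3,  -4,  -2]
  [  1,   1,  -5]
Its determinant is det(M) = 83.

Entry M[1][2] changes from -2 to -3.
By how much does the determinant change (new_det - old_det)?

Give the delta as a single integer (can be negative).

Cofactor C_12 = -6
Entry delta = -3 - -2 = -1
Det delta = entry_delta * cofactor = -1 * -6 = 6

Answer: 6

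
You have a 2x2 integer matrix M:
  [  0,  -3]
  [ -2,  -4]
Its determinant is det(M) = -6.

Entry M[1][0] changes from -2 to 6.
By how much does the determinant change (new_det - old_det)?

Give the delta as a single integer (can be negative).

Answer: 24

Derivation:
Cofactor C_10 = 3
Entry delta = 6 - -2 = 8
Det delta = entry_delta * cofactor = 8 * 3 = 24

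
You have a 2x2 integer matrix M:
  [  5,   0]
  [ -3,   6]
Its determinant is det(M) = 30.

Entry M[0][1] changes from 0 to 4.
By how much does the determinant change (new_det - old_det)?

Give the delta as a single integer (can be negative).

Cofactor C_01 = 3
Entry delta = 4 - 0 = 4
Det delta = entry_delta * cofactor = 4 * 3 = 12

Answer: 12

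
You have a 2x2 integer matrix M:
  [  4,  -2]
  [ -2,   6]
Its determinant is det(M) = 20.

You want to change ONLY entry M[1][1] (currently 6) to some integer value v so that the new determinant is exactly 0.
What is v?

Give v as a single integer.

det is linear in entry M[1][1]: det = old_det + (v - 6) * C_11
Cofactor C_11 = 4
Want det = 0: 20 + (v - 6) * 4 = 0
  (v - 6) = -20 / 4 = -5
  v = 6 + (-5) = 1

Answer: 1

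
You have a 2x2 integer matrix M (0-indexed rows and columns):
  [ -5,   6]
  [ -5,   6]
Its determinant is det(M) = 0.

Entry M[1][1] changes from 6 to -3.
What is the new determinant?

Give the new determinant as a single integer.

det is linear in row 1: changing M[1][1] by delta changes det by delta * cofactor(1,1).
Cofactor C_11 = (-1)^(1+1) * minor(1,1) = -5
Entry delta = -3 - 6 = -9
Det delta = -9 * -5 = 45
New det = 0 + 45 = 45

Answer: 45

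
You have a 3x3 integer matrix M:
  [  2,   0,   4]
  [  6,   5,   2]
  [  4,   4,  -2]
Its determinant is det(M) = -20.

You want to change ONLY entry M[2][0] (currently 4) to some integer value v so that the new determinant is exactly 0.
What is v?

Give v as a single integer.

Answer: 3

Derivation:
det is linear in entry M[2][0]: det = old_det + (v - 4) * C_20
Cofactor C_20 = -20
Want det = 0: -20 + (v - 4) * -20 = 0
  (v - 4) = 20 / -20 = -1
  v = 4 + (-1) = 3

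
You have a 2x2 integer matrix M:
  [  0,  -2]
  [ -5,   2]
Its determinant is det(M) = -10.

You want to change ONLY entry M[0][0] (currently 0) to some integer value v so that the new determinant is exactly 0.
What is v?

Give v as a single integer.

det is linear in entry M[0][0]: det = old_det + (v - 0) * C_00
Cofactor C_00 = 2
Want det = 0: -10 + (v - 0) * 2 = 0
  (v - 0) = 10 / 2 = 5
  v = 0 + (5) = 5

Answer: 5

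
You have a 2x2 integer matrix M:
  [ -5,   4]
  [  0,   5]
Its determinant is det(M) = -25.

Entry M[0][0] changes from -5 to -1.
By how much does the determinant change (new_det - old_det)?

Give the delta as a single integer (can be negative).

Answer: 20

Derivation:
Cofactor C_00 = 5
Entry delta = -1 - -5 = 4
Det delta = entry_delta * cofactor = 4 * 5 = 20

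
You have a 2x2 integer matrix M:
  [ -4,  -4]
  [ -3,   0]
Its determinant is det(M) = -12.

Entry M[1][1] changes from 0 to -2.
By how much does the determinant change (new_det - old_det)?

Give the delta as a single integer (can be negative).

Answer: 8

Derivation:
Cofactor C_11 = -4
Entry delta = -2 - 0 = -2
Det delta = entry_delta * cofactor = -2 * -4 = 8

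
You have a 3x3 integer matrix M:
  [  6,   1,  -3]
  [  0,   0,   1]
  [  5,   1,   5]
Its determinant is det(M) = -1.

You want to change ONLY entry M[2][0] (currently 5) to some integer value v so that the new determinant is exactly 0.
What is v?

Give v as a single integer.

det is linear in entry M[2][0]: det = old_det + (v - 5) * C_20
Cofactor C_20 = 1
Want det = 0: -1 + (v - 5) * 1 = 0
  (v - 5) = 1 / 1 = 1
  v = 5 + (1) = 6

Answer: 6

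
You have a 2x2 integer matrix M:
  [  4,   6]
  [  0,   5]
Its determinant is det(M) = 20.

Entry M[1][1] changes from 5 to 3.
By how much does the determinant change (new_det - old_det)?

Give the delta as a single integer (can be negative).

Cofactor C_11 = 4
Entry delta = 3 - 5 = -2
Det delta = entry_delta * cofactor = -2 * 4 = -8

Answer: -8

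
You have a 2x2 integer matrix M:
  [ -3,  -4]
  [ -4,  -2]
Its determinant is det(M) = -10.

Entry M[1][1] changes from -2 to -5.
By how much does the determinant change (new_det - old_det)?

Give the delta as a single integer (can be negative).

Answer: 9

Derivation:
Cofactor C_11 = -3
Entry delta = -5 - -2 = -3
Det delta = entry_delta * cofactor = -3 * -3 = 9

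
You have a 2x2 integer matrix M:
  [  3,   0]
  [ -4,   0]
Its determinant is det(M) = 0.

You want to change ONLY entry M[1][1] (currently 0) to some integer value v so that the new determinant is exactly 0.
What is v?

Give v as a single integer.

Answer: 0

Derivation:
det is linear in entry M[1][1]: det = old_det + (v - 0) * C_11
Cofactor C_11 = 3
Want det = 0: 0 + (v - 0) * 3 = 0
  (v - 0) = 0 / 3 = 0
  v = 0 + (0) = 0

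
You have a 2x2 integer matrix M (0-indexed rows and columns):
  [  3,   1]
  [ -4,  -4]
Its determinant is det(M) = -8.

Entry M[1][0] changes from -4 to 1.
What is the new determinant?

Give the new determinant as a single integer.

Answer: -13

Derivation:
det is linear in row 1: changing M[1][0] by delta changes det by delta * cofactor(1,0).
Cofactor C_10 = (-1)^(1+0) * minor(1,0) = -1
Entry delta = 1 - -4 = 5
Det delta = 5 * -1 = -5
New det = -8 + -5 = -13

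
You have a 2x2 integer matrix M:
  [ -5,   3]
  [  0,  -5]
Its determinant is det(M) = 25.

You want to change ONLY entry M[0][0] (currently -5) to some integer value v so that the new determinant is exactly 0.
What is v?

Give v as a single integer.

det is linear in entry M[0][0]: det = old_det + (v - -5) * C_00
Cofactor C_00 = -5
Want det = 0: 25 + (v - -5) * -5 = 0
  (v - -5) = -25 / -5 = 5
  v = -5 + (5) = 0

Answer: 0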